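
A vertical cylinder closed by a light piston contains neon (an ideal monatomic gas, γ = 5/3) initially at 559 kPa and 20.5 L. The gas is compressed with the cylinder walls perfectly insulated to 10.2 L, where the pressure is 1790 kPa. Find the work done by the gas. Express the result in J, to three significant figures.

W ≈ -10200 J

Adiabatic: W = (P₁V₁ − P₂V₂)/(γ − 1) with γ = 5/3.
P₁V₁ = 11460 J, P₂V₂ = 18258 J.
W = (11460 − 18258) / 0.6667 = -10198 J.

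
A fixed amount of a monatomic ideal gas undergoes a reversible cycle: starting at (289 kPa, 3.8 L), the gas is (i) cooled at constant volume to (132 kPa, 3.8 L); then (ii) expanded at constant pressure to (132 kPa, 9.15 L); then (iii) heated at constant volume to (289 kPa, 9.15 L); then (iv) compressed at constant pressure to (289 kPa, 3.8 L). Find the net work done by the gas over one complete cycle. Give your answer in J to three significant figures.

Constant-volume legs do no work.
W(ii) = (132)(9.15 − 3.8) = 706.2 J; W(iv) = (289)(3.8 − 9.15) = -1546 J.
W_net = 706.2 − 1546 = -840 J (the counter-clockwise enclosed area).

W_net ≈ -840 J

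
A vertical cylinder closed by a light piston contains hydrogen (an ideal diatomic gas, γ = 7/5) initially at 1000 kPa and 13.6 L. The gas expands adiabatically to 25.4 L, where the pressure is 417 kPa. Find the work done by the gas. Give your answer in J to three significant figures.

W ≈ 7520 J

Adiabatic: W = (P₁V₁ − P₂V₂)/(γ − 1) with γ = 7/5.
P₁V₁ = 13600 J, P₂V₂ = 10592 J.
W = (13600 − 10592) / 0.4 = 7521 J.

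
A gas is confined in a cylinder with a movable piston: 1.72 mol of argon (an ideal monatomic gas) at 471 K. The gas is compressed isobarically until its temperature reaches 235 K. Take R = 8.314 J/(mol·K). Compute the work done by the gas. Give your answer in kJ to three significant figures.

W ≈ -3.37 kJ

Isobaric: W = P ΔV = nR ΔT.
W = (1.72)(8.314)(235 − 471) = -3375 J.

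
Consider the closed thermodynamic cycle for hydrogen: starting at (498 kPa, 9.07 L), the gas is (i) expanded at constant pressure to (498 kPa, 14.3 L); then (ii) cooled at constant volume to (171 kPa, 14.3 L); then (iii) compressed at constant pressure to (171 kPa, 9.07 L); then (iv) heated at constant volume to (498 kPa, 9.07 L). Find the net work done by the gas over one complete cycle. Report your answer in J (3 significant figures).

Constant-volume legs do no work.
W(i) = (498)(14.3 − 9.07) = 2605 J; W(iii) = (171)(9.07 − 14.3) = -894.3 J.
W_net = 2605 − 894.3 = 1710 J (the clockwise enclosed area).

W_net ≈ 1710 J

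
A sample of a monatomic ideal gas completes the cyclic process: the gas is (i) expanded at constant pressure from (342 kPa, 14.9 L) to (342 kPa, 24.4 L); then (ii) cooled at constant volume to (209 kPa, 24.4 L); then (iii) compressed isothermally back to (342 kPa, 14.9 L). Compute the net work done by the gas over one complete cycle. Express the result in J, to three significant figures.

W_net ≈ 734 J

Leg (i): W = PΔV = (342)(24.4 − 14.9) = 3249 J.
Leg (ii): W = 0.
Leg (iii): W = PᵢVᵢ ln(V_f/Vᵢ) = (5100) ln(14.9/24.4) = -2515 J.
W_net = 3249 − 2515 = 733.8 J.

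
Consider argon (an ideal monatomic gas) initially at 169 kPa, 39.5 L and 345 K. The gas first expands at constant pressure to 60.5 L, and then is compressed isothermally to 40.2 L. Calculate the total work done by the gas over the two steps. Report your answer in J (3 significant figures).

W_total ≈ -631 J

Step 1 (isobaric): W = PΔV = (169 kPa)(60.5 − 39.5 L) = 3549 J.
After step 1: P = 169 kPa, V = 60.5 L, T = 528.4 K.
Step 2 (isothermal): W = P₁V₁ ln(V₂/V₁) = (10224) ln(40.2/60.5) = -4180 J.
W_total = 3549 − 4180 = -630.5 J.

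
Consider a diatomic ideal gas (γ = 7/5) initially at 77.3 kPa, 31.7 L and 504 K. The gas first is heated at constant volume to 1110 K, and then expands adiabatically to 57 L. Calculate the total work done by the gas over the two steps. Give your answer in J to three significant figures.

Step 1 (isochoric): W = 0 (constant volume).
After step 1: P = 170.2 kPa (V unchanged).
Step 2 (adiabatic): W = (P₁V₁ − P₂V₂)/(γ−1) = (5397 − 4268)/0.4 = 2822 J.
W_total = 0 + 2822 = 2822 J.

W_total ≈ 2820 J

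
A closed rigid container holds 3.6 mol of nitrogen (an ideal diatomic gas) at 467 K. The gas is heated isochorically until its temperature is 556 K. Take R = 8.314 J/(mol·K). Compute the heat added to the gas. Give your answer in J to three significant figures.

Constant volume ⇒ W = 0, so Q = ΔU = nCᵥΔT with Cᵥ = 5R/2 = 20.79 J/(mol·K).
ΔU = (3.6)(20.79)(556 − 467) = 6660 J.

Q ≈ 6660 J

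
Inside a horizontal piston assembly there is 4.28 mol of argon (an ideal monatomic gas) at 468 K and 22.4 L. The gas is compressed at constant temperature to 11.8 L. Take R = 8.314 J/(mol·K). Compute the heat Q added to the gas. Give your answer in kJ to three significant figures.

Q ≈ -10.7 kJ

Isothermal ⇒ ΔU = 0, so Q = W = nRT ln(V₂/V₁).
Q = (4.28)(8.314)(468) ln(11.8/22.4) = 16653 × -0.641 = -10674 J.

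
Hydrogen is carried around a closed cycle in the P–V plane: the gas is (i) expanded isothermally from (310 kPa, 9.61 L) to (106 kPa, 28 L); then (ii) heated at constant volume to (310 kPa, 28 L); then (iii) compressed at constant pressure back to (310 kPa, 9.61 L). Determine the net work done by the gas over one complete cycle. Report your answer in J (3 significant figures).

W_net ≈ -2520 J

Leg (i): W = PᵢVᵢ ln(V_f/Vᵢ) = (2979) ln(28/9.61) = 3186 J.
Leg (ii): W = 0.
Leg (iii): W = PΔV = (310)(9.61 − 28) = -5701 J.
W_net = 3186 − 5701 = -2515 J.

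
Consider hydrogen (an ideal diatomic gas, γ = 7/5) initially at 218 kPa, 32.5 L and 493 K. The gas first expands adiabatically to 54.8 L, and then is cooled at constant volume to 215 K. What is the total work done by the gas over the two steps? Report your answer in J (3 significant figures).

W_total ≈ 3340 J

Step 1 (adiabatic): W = (P₁V₁ − P₂V₂)/(γ−1) = (7085 − 5749)/0.4 = 3340 J.
Step 2 (isochoric): W = 0 (constant volume).
W_total = 3340 + 0 = 3340 J.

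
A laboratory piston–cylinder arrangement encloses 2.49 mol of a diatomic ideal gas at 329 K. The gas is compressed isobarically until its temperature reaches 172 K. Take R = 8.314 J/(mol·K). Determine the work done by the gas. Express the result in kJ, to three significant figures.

Isobaric: W = P ΔV = nR ΔT.
W = (2.49)(8.314)(172 − 329) = -3250 J.

W ≈ -3.25 kJ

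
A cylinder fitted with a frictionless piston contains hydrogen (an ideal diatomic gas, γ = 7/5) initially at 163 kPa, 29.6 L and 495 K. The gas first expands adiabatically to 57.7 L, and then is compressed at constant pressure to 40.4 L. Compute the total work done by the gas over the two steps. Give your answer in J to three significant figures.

Step 1 (adiabatic): W = (P₁V₁ − P₂V₂)/(γ−1) = (4825 − 3694)/0.4 = 2826 J.
After step 1: P = 64.03 kPa, V = 57.7 L, T = 379 K.
Step 2 (isobaric): W = PΔV = (64.03 kPa)(40.4 − 57.7 L) = -1108 J.
W_total = 2826 − 1108 = 1719 J.

W_total ≈ 1720 J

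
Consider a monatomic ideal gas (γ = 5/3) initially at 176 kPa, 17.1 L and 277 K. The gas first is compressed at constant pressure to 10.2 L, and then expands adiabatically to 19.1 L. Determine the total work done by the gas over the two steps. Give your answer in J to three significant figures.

W_total ≈ -294 J

Step 1 (isobaric): W = PΔV = (176 kPa)(10.2 − 17.1 L) = -1214 J.
After step 1: P = 176 kPa, V = 10.2 L, T = 165.2 K.
Step 2 (adiabatic): W = (P₁V₁ − P₂V₂)/(γ−1) = (1795 − 1182)/0.667 = 920.3 J.
W_total = -1214 + 920.3 = -294.1 J.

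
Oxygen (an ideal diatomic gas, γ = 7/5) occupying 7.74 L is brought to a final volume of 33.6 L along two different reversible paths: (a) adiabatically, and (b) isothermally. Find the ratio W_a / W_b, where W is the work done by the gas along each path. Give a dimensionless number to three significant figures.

W_a / W_b ≈ 0.756

Path (a) adiabatic: W = P₁V₁(1 − (V₁/V₂)^(γ−1))/(γ−1) → W_a/(P₁V₁) = 1.11.
Path (b) isothermal: W = P₁V₁ ln(V₂/V₁) → W_b/(P₁V₁) = 1.468.
W_a / W_b = 1.11 / 1.468 = 0.7563.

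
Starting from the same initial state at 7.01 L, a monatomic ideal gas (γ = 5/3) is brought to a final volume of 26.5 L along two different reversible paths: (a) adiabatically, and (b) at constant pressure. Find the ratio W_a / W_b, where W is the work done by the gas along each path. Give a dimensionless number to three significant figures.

Path (a) adiabatic: W = P₁V₁(1 − (V₁/V₂)^(γ−1))/(γ−1) → W_a/(P₁V₁) = 0.8819.
Path (b) isobaric: W = P₁(V₂ − V₁) → W_b/(P₁V₁) = 2.78.
W_a / W_b = 0.8819 / 2.78 = 0.3172.

W_a / W_b ≈ 0.317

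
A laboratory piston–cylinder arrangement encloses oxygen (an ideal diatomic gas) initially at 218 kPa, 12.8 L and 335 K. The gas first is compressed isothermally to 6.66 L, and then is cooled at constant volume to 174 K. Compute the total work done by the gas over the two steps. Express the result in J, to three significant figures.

Step 1 (isothermal): W = P₁V₁ ln(V₂/V₁) = (2790) ln(6.66/12.8) = -1823 J.
Step 2 (isochoric): W = 0 (constant volume).
W_total = -1823 + 0 = -1823 J.

W_total ≈ -1820 J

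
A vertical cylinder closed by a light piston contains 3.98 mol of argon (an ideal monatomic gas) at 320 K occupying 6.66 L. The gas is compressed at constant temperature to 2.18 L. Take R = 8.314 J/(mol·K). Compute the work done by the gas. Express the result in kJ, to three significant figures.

W ≈ -11.8 kJ

Isothermal: W = nRT ln(V₂/V₁).
W = (3.98)(8.314)(320) × ln(2.18/6.66)
  = 10589 × -1.117
W_by_gas = -11825 J.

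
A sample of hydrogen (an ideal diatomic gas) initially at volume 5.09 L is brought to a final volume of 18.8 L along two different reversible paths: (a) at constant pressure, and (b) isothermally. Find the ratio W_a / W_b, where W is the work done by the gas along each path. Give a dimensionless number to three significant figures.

Path (a) isobaric: W = P₁(V₂ − V₁) → W_a/(P₁V₁) = 2.694.
Path (b) isothermal: W = P₁V₁ ln(V₂/V₁) → W_b/(P₁V₁) = 1.307.
W_a / W_b = 2.694 / 1.307 = 2.062.

W_a / W_b ≈ 2.06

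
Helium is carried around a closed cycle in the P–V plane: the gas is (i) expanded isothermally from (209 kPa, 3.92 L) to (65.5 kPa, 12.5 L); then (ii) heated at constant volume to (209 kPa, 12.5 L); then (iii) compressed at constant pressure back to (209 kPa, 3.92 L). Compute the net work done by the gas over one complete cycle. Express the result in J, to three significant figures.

Leg (i): W = PᵢVᵢ ln(V_f/Vᵢ) = (819.3) ln(12.5/3.92) = 950.1 J.
Leg (ii): W = 0.
Leg (iii): W = PΔV = (209)(3.92 − 12.5) = -1793 J.
W_net = 950.1 − 1793 = -843.2 J.

W_net ≈ -843 J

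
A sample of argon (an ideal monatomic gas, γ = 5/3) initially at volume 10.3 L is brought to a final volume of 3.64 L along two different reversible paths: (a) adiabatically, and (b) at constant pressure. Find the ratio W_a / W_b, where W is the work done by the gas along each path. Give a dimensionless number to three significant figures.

Path (a) adiabatic: W = P₁V₁(1 − (V₁/V₂)^(γ−1))/(γ−1) → W_a/(P₁V₁) = -1.501.
Path (b) isobaric: W = P₁(V₂ − V₁) → W_b/(P₁V₁) = -0.6466.
W_a / W_b = -1.501 / -0.6466 = 2.321.

W_a / W_b ≈ 2.32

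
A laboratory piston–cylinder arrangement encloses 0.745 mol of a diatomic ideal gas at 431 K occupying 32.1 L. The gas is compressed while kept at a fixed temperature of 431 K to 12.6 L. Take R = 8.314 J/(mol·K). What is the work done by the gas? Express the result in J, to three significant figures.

W ≈ -2500 J

Isothermal: W = nRT ln(V₂/V₁).
W = (0.745)(8.314)(431) × ln(12.6/32.1)
  = 2670 × -0.9352
W_by_gas = -2496 J.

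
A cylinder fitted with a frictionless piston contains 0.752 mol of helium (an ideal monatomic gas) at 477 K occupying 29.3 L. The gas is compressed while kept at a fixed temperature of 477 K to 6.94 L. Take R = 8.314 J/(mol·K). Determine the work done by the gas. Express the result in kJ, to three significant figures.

W ≈ -4.30 kJ

Isothermal: W = nRT ln(V₂/V₁).
W = (0.752)(8.314)(477) × ln(6.94/29.3)
  = 2982 × -1.44
W_by_gas = -4295 J.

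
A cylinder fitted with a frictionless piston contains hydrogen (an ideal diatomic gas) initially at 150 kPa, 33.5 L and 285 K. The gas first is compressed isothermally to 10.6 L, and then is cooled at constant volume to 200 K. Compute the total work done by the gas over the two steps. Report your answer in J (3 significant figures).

Step 1 (isothermal): W = P₁V₁ ln(V₂/V₁) = (5025) ln(10.6/33.5) = -5782 J.
Step 2 (isochoric): W = 0 (constant volume).
W_total = -5782 + 0 = -5782 J.

W_total ≈ -5780 J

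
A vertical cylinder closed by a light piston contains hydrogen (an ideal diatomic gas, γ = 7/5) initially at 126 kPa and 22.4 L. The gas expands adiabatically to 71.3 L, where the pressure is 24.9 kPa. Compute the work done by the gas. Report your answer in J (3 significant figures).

Adiabatic: W = (P₁V₁ − P₂V₂)/(γ − 1) with γ = 7/5.
P₁V₁ = 2822 J, P₂V₂ = 1775 J.
W = (2822 − 1775) / 0.4 = 2618 J.

W ≈ 2620 J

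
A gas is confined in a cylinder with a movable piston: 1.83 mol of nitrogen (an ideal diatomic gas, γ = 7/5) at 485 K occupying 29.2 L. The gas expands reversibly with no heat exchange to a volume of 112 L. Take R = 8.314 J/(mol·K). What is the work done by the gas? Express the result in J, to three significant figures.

Adiabatic: TV^(γ−1) = const with γ = 7/5.
T₂ = T₁ (V₁/V₂)^(γ−1) = 485 × (29.2/112)^0.4 = 485 × 0.5841 = 283.3 K.
W_by = nCᵥ(T₁ − T₂) = (1.83)(20.79)(485 − 283.3) = 7673 J.

W ≈ 7670 J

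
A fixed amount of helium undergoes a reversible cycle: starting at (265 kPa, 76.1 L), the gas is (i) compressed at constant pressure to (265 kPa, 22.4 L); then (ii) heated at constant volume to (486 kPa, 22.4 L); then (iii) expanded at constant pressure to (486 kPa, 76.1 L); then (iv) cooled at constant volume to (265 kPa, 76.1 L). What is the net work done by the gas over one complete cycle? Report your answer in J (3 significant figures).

Constant-volume legs do no work.
W(i) = (265)(22.4 − 76.1) = -14230 J; W(iii) = (486)(76.1 − 22.4) = 26098 J.
W_net = -14230 + 26098 = 11868 J (the clockwise enclosed area).

W_net ≈ 11900 J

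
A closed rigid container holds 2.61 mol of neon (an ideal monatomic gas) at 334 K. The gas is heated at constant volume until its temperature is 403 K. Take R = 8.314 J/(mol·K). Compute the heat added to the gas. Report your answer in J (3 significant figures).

Q ≈ 2250 J

Constant volume ⇒ W = 0, so Q = ΔU = nCᵥΔT with Cᵥ = 3R/2 = 12.47 J/(mol·K).
ΔU = (2.61)(12.47)(403 − 334) = 2246 J.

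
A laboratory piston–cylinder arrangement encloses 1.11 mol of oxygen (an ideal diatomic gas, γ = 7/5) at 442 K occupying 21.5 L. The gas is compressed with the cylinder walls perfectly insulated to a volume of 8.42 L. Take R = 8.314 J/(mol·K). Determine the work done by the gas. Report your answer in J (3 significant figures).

W ≈ -4640 J

Adiabatic: TV^(γ−1) = const with γ = 7/5.
T₂ = T₁ (V₁/V₂)^(γ−1) = 442 × (21.5/8.42)^0.4 = 442 × 1.455 = 643.1 K.
W_by = nCᵥ(T₁ − T₂) = (1.11)(20.79)(442 − 643.1) = -4639 J.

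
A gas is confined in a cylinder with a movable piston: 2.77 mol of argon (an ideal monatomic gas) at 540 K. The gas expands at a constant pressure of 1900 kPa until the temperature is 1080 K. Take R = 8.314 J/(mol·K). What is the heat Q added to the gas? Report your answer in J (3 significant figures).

Q ≈ 31100 J

Isobaric: W = nRΔT = (2.77)(8.314)(540) = 12436 J.
ΔU = nCᵥΔT with Cᵥ = 3R/2: ΔU = (2.77)(12.47)(540) = 18654 J.
Q = ΔU + W = 18654 + 12436 = 31090 J.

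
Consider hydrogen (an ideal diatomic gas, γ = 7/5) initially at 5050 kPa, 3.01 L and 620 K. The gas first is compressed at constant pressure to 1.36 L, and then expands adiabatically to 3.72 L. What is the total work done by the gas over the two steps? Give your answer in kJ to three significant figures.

Step 1 (isobaric): W = PΔV = (5050 kPa)(1.36 − 3.01 L) = -8332 J.
After step 1: P = 5050 kPa, V = 1.36 L, T = 280.1 K.
Step 2 (adiabatic): W = (P₁V₁ − P₂V₂)/(γ−1) = (6868 − 4592)/0.4 = 5689 J.
W_total = -8332 + 5689 = -2643 J.

W_total ≈ -2.64 kJ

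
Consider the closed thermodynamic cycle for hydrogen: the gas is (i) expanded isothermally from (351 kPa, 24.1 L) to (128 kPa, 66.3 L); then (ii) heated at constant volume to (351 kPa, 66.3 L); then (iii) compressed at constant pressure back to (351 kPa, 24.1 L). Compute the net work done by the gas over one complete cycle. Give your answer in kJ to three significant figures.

W_net ≈ -6.25 kJ

Leg (i): W = PᵢVᵢ ln(V_f/Vᵢ) = (8459) ln(66.3/24.1) = 8560 J.
Leg (ii): W = 0.
Leg (iii): W = PΔV = (351)(24.1 − 66.3) = -14812 J.
W_net = 8560 − 14812 = -6252 J.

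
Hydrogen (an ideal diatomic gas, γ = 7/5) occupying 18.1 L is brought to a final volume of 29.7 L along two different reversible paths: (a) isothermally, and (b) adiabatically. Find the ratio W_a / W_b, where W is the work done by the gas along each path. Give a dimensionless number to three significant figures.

Path (a) isothermal: W = P₁V₁ ln(V₂/V₁) → W_a/(P₁V₁) = 0.4952.
Path (b) adiabatic: W = P₁V₁(1 − (V₁/V₂)^(γ−1))/(γ−1) → W_b/(P₁V₁) = 0.4493.
W_a / W_b = 0.4952 / 0.4493 = 1.102.

W_a / W_b ≈ 1.10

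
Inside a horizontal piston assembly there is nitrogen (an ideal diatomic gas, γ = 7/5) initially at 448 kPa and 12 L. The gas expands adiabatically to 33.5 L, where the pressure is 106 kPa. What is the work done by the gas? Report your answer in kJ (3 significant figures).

Adiabatic: W = (P₁V₁ − P₂V₂)/(γ − 1) with γ = 7/5.
P₁V₁ = 5376 J, P₂V₂ = 3551 J.
W = (5376 − 3551) / 0.4 = 4563 J.

W ≈ 4.56 kJ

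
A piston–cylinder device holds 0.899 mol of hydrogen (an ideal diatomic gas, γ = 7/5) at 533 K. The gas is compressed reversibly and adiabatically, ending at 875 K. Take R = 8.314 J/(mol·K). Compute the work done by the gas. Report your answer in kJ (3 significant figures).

Adiabatic ⇒ Q = 0, so W_by = −ΔU = nCᵥ(T₁ − T₂).
Cᵥ = 5R/2 = 20.79 J/(mol·K).
W = (0.899)(20.79)(533 − 875) = -6391 J.

W ≈ -6.39 kJ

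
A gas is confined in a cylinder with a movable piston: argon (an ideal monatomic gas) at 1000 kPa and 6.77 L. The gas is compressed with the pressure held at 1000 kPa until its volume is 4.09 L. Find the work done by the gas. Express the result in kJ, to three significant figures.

Isobaric: W = P ΔV.
W = (1000 kPa)(4.09 − 6.77 L) = (1000)(-2.68) = -2680 J.

W ≈ -2.68 kJ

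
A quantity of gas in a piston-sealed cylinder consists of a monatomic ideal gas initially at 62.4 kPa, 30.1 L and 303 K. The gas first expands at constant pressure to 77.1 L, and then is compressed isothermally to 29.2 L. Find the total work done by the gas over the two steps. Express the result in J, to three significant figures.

Step 1 (isobaric): W = PΔV = (62.4 kPa)(77.1 − 30.1 L) = 2933 J.
After step 1: P = 62.4 kPa, V = 77.1 L, T = 776.1 K.
Step 2 (isothermal): W = P₁V₁ ln(V₂/V₁) = (4811) ln(29.2/77.1) = -4671 J.
W_total = 2933 − 4671 = -1738 J.

W_total ≈ -1740 J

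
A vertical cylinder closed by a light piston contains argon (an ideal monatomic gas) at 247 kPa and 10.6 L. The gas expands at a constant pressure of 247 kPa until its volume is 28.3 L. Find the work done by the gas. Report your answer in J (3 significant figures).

Isobaric: W = P ΔV.
W = (247 kPa)(28.3 − 10.6 L) = (247)(17.7) = 4372 J.

W ≈ 4370 J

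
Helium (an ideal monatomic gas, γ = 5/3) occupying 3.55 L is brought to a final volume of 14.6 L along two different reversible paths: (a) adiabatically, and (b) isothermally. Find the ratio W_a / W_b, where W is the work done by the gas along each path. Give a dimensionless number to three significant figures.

W_a / W_b ≈ 0.648

Path (a) adiabatic: W = P₁V₁(1 − (V₁/V₂)^(γ−1))/(γ−1) → W_a/(P₁V₁) = 0.9156.
Path (b) isothermal: W = P₁V₁ ln(V₂/V₁) → W_b/(P₁V₁) = 1.414.
W_a / W_b = 0.9156 / 1.414 = 0.6475.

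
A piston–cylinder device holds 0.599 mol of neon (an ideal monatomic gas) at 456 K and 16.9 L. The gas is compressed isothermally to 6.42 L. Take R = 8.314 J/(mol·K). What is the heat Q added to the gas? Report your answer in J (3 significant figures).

Q ≈ -2200 J

Isothermal ⇒ ΔU = 0, so Q = W = nRT ln(V₂/V₁).
Q = (0.599)(8.314)(456) ln(6.42/16.9) = 2271 × -0.9679 = -2198 J.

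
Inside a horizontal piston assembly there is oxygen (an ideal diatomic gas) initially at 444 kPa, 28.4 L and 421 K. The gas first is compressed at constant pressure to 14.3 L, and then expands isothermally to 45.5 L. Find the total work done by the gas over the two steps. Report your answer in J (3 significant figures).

Step 1 (isobaric): W = PΔV = (444 kPa)(14.3 − 28.4 L) = -6260 J.
After step 1: P = 444 kPa, V = 14.3 L, T = 212 K.
Step 2 (isothermal): W = P₁V₁ ln(V₂/V₁) = (6349) ln(45.5/14.3) = 7349 J.
W_total = -6260 + 7349 = 1088 J.

W_total ≈ 1090 J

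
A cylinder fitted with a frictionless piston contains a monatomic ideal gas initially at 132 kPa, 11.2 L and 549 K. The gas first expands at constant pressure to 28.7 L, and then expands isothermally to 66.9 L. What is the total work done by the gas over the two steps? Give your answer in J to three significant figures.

W_total ≈ 5520 J

Step 1 (isobaric): W = PΔV = (132 kPa)(28.7 − 11.2 L) = 2310 J.
After step 1: P = 132 kPa, V = 28.7 L, T = 1407 K.
Step 2 (isothermal): W = P₁V₁ ln(V₂/V₁) = (3788) ln(66.9/28.7) = 3206 J.
W_total = 2310 + 3206 = 5516 J.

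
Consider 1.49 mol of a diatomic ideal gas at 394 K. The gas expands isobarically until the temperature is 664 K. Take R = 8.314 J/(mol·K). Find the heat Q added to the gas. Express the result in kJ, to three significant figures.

Isobaric: W = nRΔT = (1.49)(8.314)(270) = 3345 J.
ΔU = nCᵥΔT with Cᵥ = 5R/2: ΔU = (1.49)(20.79)(270) = 8362 J.
Q = ΔU + W = 8362 + 3345 = 11707 J.

Q ≈ 11.7 kJ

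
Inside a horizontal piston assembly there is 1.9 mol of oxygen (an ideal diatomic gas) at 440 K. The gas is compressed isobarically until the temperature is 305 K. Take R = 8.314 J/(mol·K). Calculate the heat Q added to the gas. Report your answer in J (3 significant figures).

Q ≈ -7460 J

Isobaric: W = nRΔT = (1.9)(8.314)(-135) = -2133 J.
ΔU = nCᵥΔT with Cᵥ = 5R/2: ΔU = (1.9)(20.79)(-135) = -5331 J.
Q = ΔU + W = -5331 − 2133 = -7464 J.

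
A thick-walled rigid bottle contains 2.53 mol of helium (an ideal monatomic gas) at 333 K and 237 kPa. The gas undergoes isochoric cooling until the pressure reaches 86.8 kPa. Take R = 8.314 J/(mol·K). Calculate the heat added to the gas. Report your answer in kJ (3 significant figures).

Q ≈ -6.66 kJ

Constant volume ⇒ W = 0, so Q = ΔU = nCᵥΔT with Cᵥ = 3R/2 = 12.47 J/(mol·K).
At constant V, T₂/T₁ = P₂/P₁ ⇒ ΔT = T₁(P₂/P₁ − 1) = 333·(86.8/237 − 1) = -211 K.
ΔU = (2.53)(12.47)(-211) = -6659 J.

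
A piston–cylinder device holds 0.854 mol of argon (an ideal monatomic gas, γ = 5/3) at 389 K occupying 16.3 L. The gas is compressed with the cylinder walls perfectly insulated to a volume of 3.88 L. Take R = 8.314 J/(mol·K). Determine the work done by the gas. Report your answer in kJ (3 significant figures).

Adiabatic: TV^(γ−1) = const with γ = 5/3.
T₂ = T₁ (V₁/V₂)^(γ−1) = 389 × (16.3/3.88)^0.667 = 389 × 2.604 = 1013 K.
W_by = nCᵥ(T₁ − T₂) = (0.854)(12.47)(389 − 1013) = -6644 J.

W ≈ -6.64 kJ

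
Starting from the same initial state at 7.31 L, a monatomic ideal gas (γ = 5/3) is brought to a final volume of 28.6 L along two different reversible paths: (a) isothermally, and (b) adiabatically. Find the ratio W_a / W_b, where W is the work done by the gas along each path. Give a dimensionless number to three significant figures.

W_a / W_b ≈ 1.52

Path (a) isothermal: W = P₁V₁ ln(V₂/V₁) → W_a/(P₁V₁) = 1.364.
Path (b) adiabatic: W = P₁V₁(1 − (V₁/V₂)^(γ−1))/(γ−1) → W_b/(P₁V₁) = 0.8959.
W_a / W_b = 1.364 / 0.8959 = 1.523.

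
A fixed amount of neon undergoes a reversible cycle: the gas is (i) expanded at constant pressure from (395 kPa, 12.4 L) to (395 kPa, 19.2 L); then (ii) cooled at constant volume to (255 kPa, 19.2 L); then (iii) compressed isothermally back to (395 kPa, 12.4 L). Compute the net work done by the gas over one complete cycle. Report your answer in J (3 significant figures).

Leg (i): W = PΔV = (395)(19.2 − 12.4) = 2686 J.
Leg (ii): W = 0.
Leg (iii): W = PᵢVᵢ ln(V_f/Vᵢ) = (4896) ln(12.4/19.2) = -2141 J.
W_net = 2686 − 2141 = 545.4 J.

W_net ≈ 545 J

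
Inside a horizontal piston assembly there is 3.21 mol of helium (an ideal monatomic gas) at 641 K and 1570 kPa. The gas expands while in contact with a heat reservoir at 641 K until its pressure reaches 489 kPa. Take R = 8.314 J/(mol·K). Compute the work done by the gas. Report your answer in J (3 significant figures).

Isothermal process: W = nRT ln(V₂/V₁) = nRT ln(P₁/P₂).
W = (3.21)(8.314)(641) × ln(1570/489)
  = 17107 × ln(3.211) = 17107 × 1.166
W_by_gas = 19955 J.

W ≈ 20000 J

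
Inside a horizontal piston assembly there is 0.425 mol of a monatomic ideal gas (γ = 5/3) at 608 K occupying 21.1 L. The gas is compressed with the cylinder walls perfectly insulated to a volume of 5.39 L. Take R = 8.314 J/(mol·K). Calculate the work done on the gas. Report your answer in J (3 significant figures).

W ≈ 4780 J

Adiabatic: TV^(γ−1) = const with γ = 5/3.
T₂ = T₁ (V₁/V₂)^(γ−1) = 608 × (21.1/5.39)^0.667 = 608 × 2.484 = 1510 K.
W_by = nCᵥ(T₁ − T₂) = (0.425)(12.47)(608 − 1510) = -4782 J.
Work on gas = −W_by = 4782 J.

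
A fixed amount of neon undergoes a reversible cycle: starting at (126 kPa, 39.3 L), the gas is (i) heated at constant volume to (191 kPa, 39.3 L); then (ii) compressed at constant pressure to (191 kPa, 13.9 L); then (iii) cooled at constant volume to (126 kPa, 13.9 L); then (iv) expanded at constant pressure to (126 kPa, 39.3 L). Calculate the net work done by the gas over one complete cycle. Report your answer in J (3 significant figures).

W_net ≈ -1650 J

Constant-volume legs do no work.
W(ii) = (191)(13.9 − 39.3) = -4851 J; W(iv) = (126)(39.3 − 13.9) = 3200 J.
W_net = -4851 + 3200 = -1651 J (the counter-clockwise enclosed area).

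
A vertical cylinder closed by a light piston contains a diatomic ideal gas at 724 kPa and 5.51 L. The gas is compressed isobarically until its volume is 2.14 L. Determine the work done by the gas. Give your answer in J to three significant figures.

W ≈ -2440 J

Isobaric: W = P ΔV.
W = (724 kPa)(2.14 − 5.51 L) = (724)(-3.37) = -2440 J.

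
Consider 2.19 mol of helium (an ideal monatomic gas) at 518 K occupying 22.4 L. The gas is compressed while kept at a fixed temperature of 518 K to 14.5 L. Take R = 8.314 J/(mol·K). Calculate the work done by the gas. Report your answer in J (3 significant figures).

Isothermal: W = nRT ln(V₂/V₁).
W = (2.19)(8.314)(518) × ln(14.5/22.4)
  = 9432 × -0.4349
W_by_gas = -4102 J.

W ≈ -4100 J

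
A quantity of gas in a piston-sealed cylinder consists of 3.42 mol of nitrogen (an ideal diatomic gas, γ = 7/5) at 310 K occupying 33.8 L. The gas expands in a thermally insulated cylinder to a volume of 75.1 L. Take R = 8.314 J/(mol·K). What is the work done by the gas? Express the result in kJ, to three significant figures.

Adiabatic: TV^(γ−1) = const with γ = 7/5.
T₂ = T₁ (V₁/V₂)^(γ−1) = 310 × (33.8/75.1)^0.4 = 310 × 0.7266 = 225.3 K.
W_by = nCᵥ(T₁ − T₂) = (3.42)(20.79)(310 − 225.3) = 6024 J.

W ≈ 6.02 kJ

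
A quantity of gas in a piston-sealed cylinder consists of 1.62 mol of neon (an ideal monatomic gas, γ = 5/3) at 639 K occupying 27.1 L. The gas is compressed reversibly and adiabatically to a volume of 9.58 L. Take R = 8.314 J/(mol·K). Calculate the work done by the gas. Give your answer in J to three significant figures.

W ≈ -12900 J

Adiabatic: TV^(γ−1) = const with γ = 5/3.
T₂ = T₁ (V₁/V₂)^(γ−1) = 639 × (27.1/9.58)^0.667 = 639 × 2 = 1278 K.
W_by = nCᵥ(T₁ − T₂) = (1.62)(12.47)(639 − 1278) = -12912 J.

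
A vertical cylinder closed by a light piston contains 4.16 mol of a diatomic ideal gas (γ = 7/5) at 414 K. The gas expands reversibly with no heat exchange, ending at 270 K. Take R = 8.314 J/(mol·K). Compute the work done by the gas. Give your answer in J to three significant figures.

Adiabatic ⇒ Q = 0, so W_by = −ΔU = nCᵥ(T₁ − T₂).
Cᵥ = 5R/2 = 20.79 J/(mol·K).
W = (4.16)(20.79)(414 − 270) = 12451 J.

W ≈ 12500 J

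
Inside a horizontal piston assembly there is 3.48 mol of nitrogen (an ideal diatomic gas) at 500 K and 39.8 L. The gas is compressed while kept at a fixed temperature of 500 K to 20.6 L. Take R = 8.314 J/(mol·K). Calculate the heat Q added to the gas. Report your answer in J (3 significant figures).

Q ≈ -9530 J

Isothermal ⇒ ΔU = 0, so Q = W = nRT ln(V₂/V₁).
Q = (3.48)(8.314)(500) ln(20.6/39.8) = 14466 × -0.6586 = -9527 J.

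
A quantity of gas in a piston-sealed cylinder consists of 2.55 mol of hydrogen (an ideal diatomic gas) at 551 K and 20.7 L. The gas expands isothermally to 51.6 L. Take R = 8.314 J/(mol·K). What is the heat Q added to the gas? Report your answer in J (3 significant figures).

Isothermal ⇒ ΔU = 0, so Q = W = nRT ln(V₂/V₁).
Q = (2.55)(8.314)(551) ln(51.6/20.7) = 11682 × 0.9134 = 10670 J.

Q ≈ 10700 J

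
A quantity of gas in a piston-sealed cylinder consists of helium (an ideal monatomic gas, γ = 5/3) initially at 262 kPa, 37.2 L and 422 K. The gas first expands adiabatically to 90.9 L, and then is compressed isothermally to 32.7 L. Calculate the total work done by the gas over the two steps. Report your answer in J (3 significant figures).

Step 1 (adiabatic): W = (P₁V₁ − P₂V₂)/(γ−1) = (9746 − 5372)/0.667 = 6561 J.
After step 1: P = 59.1 kPa, V = 90.9 L, T = 232.6 K.
Step 2 (isothermal): W = P₁V₁ ln(V₂/V₁) = (5372) ln(32.7/90.9) = -5493 J.
W_total = 6561 − 5493 = 1068 J.

W_total ≈ 1070 J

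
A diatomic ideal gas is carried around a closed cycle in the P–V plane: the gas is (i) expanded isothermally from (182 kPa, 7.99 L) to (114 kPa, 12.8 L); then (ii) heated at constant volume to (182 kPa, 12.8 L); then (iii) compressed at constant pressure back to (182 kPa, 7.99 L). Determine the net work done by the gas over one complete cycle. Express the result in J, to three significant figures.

W_net ≈ -190 J

Leg (i): W = PᵢVᵢ ln(V_f/Vᵢ) = (1454) ln(12.8/7.99) = 685.3 J.
Leg (ii): W = 0.
Leg (iii): W = PΔV = (182)(7.99 − 12.8) = -875.4 J.
W_net = 685.3 − 875.4 = -190.1 J.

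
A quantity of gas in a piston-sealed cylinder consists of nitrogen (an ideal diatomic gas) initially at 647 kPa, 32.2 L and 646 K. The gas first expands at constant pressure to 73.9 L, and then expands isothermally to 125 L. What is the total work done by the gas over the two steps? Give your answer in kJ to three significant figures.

Step 1 (isobaric): W = PΔV = (647 kPa)(73.9 − 32.2 L) = 26980 J.
After step 1: P = 647 kPa, V = 73.9 L, T = 1483 K.
Step 2 (isothermal): W = P₁V₁ ln(V₂/V₁) = (47813) ln(125/73.9) = 25131 J.
W_total = 26980 + 25131 = 52111 J.

W_total ≈ 52.1 kJ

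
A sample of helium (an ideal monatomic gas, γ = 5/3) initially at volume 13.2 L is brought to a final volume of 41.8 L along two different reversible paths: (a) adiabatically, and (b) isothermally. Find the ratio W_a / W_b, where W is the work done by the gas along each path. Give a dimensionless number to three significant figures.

W_a / W_b ≈ 0.698

Path (a) adiabatic: W = P₁V₁(1 − (V₁/V₂)^(γ−1))/(γ−1) → W_a/(P₁V₁) = 0.8044.
Path (b) isothermal: W = P₁V₁ ln(V₂/V₁) → W_b/(P₁V₁) = 1.153.
W_a / W_b = 0.8044 / 1.153 = 0.6979.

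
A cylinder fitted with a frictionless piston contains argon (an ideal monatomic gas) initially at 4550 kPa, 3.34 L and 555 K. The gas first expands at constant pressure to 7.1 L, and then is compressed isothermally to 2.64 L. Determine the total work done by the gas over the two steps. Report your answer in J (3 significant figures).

Step 1 (isobaric): W = PΔV = (4550 kPa)(7.1 − 3.34 L) = 17108 J.
After step 1: P = 4550 kPa, V = 7.1 L, T = 1180 K.
Step 2 (isothermal): W = P₁V₁ ln(V₂/V₁) = (32305) ln(2.64/7.1) = -31960 J.
W_total = 17108 − 31960 = -14852 J.

W_total ≈ -14900 J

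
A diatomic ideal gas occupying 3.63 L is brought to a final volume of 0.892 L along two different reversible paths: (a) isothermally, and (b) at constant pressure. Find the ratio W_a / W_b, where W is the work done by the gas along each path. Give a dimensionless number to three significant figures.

W_a / W_b ≈ 1.86

Path (a) isothermal: W = P₁V₁ ln(V₂/V₁) → W_a/(P₁V₁) = -1.404.
Path (b) isobaric: W = P₁(V₂ − V₁) → W_b/(P₁V₁) = -0.7543.
W_a / W_b = -1.404 / -0.7543 = 1.861.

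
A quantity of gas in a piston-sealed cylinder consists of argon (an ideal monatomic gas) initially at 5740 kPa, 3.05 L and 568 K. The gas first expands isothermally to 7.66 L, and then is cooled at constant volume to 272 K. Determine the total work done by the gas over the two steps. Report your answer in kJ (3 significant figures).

W_total ≈ 16.1 kJ

Step 1 (isothermal): W = P₁V₁ ln(V₂/V₁) = (17507) ln(7.66/3.05) = 16122 J.
Step 2 (isochoric): W = 0 (constant volume).
W_total = 16122 + 0 = 16122 J.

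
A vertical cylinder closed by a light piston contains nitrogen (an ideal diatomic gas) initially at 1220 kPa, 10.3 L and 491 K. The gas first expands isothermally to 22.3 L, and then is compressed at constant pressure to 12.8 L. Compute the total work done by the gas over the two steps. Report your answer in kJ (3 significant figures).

Step 1 (isothermal): W = P₁V₁ ln(V₂/V₁) = (12566) ln(22.3/10.3) = 9707 J.
After step 1: P = 563.5 kPa, V = 22.3 L, T = 491 K.
Step 2 (isobaric): W = PΔV = (563.5 kPa)(12.8 − 22.3 L) = -5353 J.
W_total = 9707 − 5353 = 4353 J.

W_total ≈ 4.35 kJ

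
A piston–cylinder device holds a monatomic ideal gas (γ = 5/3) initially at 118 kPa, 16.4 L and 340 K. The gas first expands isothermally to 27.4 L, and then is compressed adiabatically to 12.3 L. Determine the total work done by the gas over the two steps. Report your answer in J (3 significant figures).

W_total ≈ -1060 J

Step 1 (isothermal): W = P₁V₁ ln(V₂/V₁) = (1935) ln(27.4/16.4) = 993.3 J.
After step 1: P = 70.63 kPa, V = 27.4 L, T = 340 K.
Step 2 (adiabatic): W = (P₁V₁ − P₂V₂)/(γ−1) = (1935 − 3301)/0.667 = -2048 J.
W_total = 993.3 − 2048 = -1055 J.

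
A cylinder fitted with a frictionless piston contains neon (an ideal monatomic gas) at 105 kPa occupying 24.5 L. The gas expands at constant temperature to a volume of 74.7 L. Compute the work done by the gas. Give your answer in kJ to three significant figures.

Isothermal: W = nRT ln(V₂/V₁) = P₁V₁ ln(V₂/V₁).
P₁V₁ = (105 kPa)(24.5 L) = 2572 J.
W = 2572 × ln(74.7/24.5) = 2572 × 1.115
W_by_gas = 2868 J.

W ≈ 2.87 kJ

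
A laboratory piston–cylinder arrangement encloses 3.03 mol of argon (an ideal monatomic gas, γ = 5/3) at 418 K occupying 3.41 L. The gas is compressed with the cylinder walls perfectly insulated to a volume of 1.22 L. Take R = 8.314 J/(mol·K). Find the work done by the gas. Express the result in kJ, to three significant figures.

Adiabatic: TV^(γ−1) = const with γ = 5/3.
T₂ = T₁ (V₁/V₂)^(γ−1) = 418 × (3.41/1.22)^0.667 = 418 × 1.984 = 829.4 K.
W_by = nCᵥ(T₁ − T₂) = (3.03)(12.47)(418 − 829.4) = -15546 J.

W ≈ -15.5 kJ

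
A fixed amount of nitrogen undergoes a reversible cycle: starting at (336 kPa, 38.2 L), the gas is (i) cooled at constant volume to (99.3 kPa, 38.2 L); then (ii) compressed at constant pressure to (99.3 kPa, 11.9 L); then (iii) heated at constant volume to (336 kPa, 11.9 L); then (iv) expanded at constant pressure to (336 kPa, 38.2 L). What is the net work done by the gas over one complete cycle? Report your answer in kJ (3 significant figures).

W_net ≈ 6.23 kJ

Constant-volume legs do no work.
W(ii) = (99.3)(11.9 − 38.2) = -2612 J; W(iv) = (336)(38.2 − 11.9) = 8837 J.
W_net = -2612 + 8837 = 6225 J (the clockwise enclosed area).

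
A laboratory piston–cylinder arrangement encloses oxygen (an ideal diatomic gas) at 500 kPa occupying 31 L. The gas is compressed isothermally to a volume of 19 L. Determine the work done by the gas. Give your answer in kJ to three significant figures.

Isothermal: W = nRT ln(V₂/V₁) = P₁V₁ ln(V₂/V₁).
P₁V₁ = (500 kPa)(31 L) = 15500 J.
W = 15500 × ln(19/31) = 15500 × -0.4895
W_by_gas = -7588 J.

W ≈ -7.59 kJ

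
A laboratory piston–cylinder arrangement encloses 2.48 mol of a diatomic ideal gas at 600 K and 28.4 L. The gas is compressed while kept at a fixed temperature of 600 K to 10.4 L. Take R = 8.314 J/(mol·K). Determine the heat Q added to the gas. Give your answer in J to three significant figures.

Isothermal ⇒ ΔU = 0, so Q = W = nRT ln(V₂/V₁).
Q = (2.48)(8.314)(600) ln(10.4/28.4) = 12371 × -1.005 = -12428 J.

Q ≈ -12400 J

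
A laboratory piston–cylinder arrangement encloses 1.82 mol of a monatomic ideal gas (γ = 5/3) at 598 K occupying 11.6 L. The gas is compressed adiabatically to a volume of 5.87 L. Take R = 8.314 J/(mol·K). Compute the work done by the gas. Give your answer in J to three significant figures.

Adiabatic: TV^(γ−1) = const with γ = 5/3.
T₂ = T₁ (V₁/V₂)^(γ−1) = 598 × (11.6/5.87)^0.667 = 598 × 1.575 = 941.7 K.
W_by = nCᵥ(T₁ − T₂) = (1.82)(12.47)(598 − 941.7) = -7801 J.

W ≈ -7800 J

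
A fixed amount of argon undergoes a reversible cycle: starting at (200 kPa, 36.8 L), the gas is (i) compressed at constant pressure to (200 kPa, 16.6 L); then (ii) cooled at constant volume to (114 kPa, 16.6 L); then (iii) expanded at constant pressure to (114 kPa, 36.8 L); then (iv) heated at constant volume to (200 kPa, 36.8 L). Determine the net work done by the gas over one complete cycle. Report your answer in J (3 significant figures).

Constant-volume legs do no work.
W(i) = (200)(16.6 − 36.8) = -4040 J; W(iii) = (114)(36.8 − 16.6) = 2303 J.
W_net = -4040 + 2303 = -1737 J (the counter-clockwise enclosed area).

W_net ≈ -1740 J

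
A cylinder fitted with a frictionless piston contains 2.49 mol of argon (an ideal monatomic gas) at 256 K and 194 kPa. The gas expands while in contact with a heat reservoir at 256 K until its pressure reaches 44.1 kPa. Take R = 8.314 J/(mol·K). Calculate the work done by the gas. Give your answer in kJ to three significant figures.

W ≈ 7.85 kJ

Isothermal process: W = nRT ln(V₂/V₁) = nRT ln(P₁/P₂).
W = (2.49)(8.314)(256) × ln(194/44.1)
  = 5300 × ln(4.399) = 5300 × 1.481
W_by_gas = 7851 J.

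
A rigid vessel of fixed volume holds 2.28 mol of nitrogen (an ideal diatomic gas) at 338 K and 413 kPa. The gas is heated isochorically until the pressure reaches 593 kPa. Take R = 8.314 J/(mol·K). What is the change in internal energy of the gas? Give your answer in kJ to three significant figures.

Constant volume ⇒ W = 0, so Q = ΔU = nCᵥΔT with Cᵥ = 5R/2 = 20.79 J/(mol·K).
At constant V, T₂/T₁ = P₂/P₁ ⇒ ΔT = T₁(P₂/P₁ − 1) = 338·(593/413 − 1) = 147.3 K.
ΔU = (2.28)(20.79)(147.3) = 6981 J.

ΔU ≈ 6.98 kJ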